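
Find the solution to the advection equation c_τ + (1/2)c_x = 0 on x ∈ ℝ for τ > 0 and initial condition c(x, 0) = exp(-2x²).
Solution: By characteristics (dx/dτ = 1/2), c(x,τ) = f(x - (1/2)τ) with f = c(·, 0).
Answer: c(x, τ) = exp(-2(x - τ/2)²)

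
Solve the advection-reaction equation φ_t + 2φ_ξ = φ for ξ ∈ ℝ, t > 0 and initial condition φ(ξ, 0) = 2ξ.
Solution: Substitute φ = exp(t)u, i.e. u = exp(-t)φ.
By the product rule, φ_t = exp(t)(u_t + u), φ_ξ = exp(t)u_ξ.
Substituting into the PDE and dividing by exp(t): u_t + u + 2u_ξ = u.
The lower-order terms cancel, leaving the standard advection equation u_t + 2u_ξ = 0.
Initial data for u: u(ξ,0) = φ(ξ,0) = 2ξ.
Solve for u:
  By method of characteristics (waves move right with speed 2):
  Along characteristics ξ - 2t = const, u is constant, so u(ξ,t) = f(ξ - 2t) with f = u(·, 0).
Hence u(ξ,t) = -4t + 2ξ.
Transform back: φ(ξ,t) = exp(t)u(ξ,t).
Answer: φ(ξ, t) = -4texp(t) + 2ξexp(t)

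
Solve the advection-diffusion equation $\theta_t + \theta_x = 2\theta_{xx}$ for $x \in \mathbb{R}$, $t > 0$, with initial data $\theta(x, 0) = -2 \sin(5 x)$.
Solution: Change to a moving frame: let $\eta = x - t$, $\sigma = t$ and write $\theta(x,t) = u(\eta,\sigma)$.
By the chain rule $\theta_t = u_{\sigma} - u_{\eta}$, $\theta_x = u_{\eta}$, $\theta_{xx} = u_{\eta\eta}$.
Then $\theta_t + \theta_x = u_{\sigma}$: the advection term cancels and the PDE becomes the heat equation $u_{\sigma} = 2u_{\eta\eta}$ on $\eta \in \mathbb{R}$.
Initial data: $u(\eta,0) = \theta(\eta,0) = -2 \sin(5 \eta)$.
On $\eta \in \mathbb{R}$ each mode satisfies $(\sin(n\eta))'' = -n^2 \sin(n\eta)$, so $e^{-2n^2\sigma} \sin(n\eta)$ solves the heat equation; by superposition $u(\eta,\sigma) = \sum c_n e^{-2n^2\sigma} \sin(n\eta)$.
Reading off the coefficients: $c_5=-2$, so $u(\eta,\sigma) = -2 e^{-50 \sigma} \sin(5 \eta)$.
Substituting back $\eta = x - t$, $\sigma = t$: $\theta(x,t) = u(x - t, t)$.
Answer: $\theta(x, t) = 2 e^{-50 t} \sin(5 t - 5 x)$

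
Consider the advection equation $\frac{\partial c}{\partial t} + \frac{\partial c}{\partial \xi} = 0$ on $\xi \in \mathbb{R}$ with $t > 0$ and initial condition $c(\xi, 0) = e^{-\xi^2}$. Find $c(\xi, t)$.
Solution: By characteristics ($d\xi/dt = 1$), $c(\xi,t) = f(\xi - t)$ with $f = c( \cdot , 0)$.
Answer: $c(\xi, t) = e^{-(\xi - t)^2}$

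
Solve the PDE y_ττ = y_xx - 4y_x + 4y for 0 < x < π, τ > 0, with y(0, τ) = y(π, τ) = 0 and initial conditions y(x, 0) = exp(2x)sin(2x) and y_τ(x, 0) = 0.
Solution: Substitute y = exp(2x)u.
Then y_x = exp(2x)(u_x + 2u), y_xx = exp(2x)(u_xx + 4u_x + 4u), y_ττ = exp(2x)u_ττ; substituting and dividing by exp(2x), the lower-order terms cancel: u_ττ = u_xx (standard wave equation).
Data for u: u(x,0) = exp(-2x)y(x,0) = sin(2x); u_τ(x,0) = exp(-2x)y_τ(x,0) = 0. The boundary conditions carry over: u(0,τ) = u(π,τ) = 0.
Separating variables: u = Σ [A_n cos(ω_n τ) + B_n sin(ω_n τ)] sin(nx), ω_n = n. From ICs: A_2=1.
So u(x,τ) = sin(2x)cos(2τ), and y(x,τ) = exp(2x)u(x,τ).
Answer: y(x, τ) = exp(2x)sin(2x)cos(2τ)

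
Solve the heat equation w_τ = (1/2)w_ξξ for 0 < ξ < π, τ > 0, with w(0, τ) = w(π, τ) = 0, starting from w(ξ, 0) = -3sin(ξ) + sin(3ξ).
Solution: Using separation of variables w = X(ξ)T(τ):
Eigenfunctions: sin(nξ), n = 1, 2, 3, ...
General solution: w(ξ, τ) = Σ c_n sin(nξ) exp(-n² τ/2)
Matching w(ξ,0) = -3sin(ξ) + sin(3ξ) term by term: c_1=-3, c_3=1.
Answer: w(ξ, τ) = -3exp(-τ/2)sin(ξ) + exp(-9τ/2)sin(3ξ)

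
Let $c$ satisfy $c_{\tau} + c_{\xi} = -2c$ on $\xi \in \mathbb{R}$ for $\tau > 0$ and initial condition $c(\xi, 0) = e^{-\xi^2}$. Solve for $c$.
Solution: Substitute $c = e^{-2\tau}u$.
Then $c_{\tau} = e^{-2\tau}(u_{\tau} - 2u)$, $c_{\xi} = e^{-2\tau}u_{\xi}$; substituting and dividing by $e^{-2\tau}$, the lower-order terms cancel: $u_{\tau} + u_{\xi} = 0$ (standard advection equation).
Data for $u$: $u(\xi,0) = c(\xi,0) = e^{-\xi^2}$.
By characteristics ($d\xi/d\tau = 1$), $u(\xi,\tau) = f(\xi - \tau)$ with $f = u( \cdot , 0)$.
So $u(\xi,\tau) = e^{-(\xi - \tau)^2}$, and $c(\xi,\tau) = e^{-2\tau}u(\xi,\tau)$.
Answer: $c(\xi, \tau) = e^{-2 \tau} e^{-(-\tau + \xi)^2}$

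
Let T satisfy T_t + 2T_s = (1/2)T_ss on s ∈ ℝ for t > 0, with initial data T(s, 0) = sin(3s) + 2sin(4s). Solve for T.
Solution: Change to a moving frame: let η = s - 2t, σ = t and write T(s,t) = u(η,σ).
By the chain rule T_t = u_σ - 2u_η, T_s = u_η, T_ss = u_ηη.
Then T_t + 2T_s = u_σ: the advection term cancels and the PDE becomes the heat equation u_σ = (1/2)u_ηη on η ∈ ℝ.
Initial data: u(η,0) = T(η,0) = sin(3η) + 2sin(4η).
On η ∈ ℝ each mode satisfies (sin(nη))″ = -n² sin(nη), so exp(-n²σ/2) sin(nη) solves the heat equation; by superposition u(η,σ) = Σ c_n exp(-n²σ/2) sin(nη).
Reading off the coefficients: c_3=1, c_4=2, so u(η,σ) = 2exp(-8σ)sin(4η) + exp(-9σ/2)sin(3η).
Substituting back η = s - 2t, σ = t: T(s,t) = u(s - 2t, t).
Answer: T(s, t) = 2exp(-8t)sin(4s - 8t) + exp(-9t/2)sin(3s - 6t)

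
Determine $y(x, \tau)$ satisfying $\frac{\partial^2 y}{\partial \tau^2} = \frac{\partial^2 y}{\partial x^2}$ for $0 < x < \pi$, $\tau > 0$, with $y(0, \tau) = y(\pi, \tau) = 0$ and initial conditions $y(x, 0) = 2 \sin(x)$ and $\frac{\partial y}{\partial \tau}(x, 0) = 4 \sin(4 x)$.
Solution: Using separation of variables $y = X(x)T(\tau)$:
Eigenfunctions: $\sin(nx)$, $n = 1, 2, 3, \ldots$
General solution: $y(x, \tau) = \sum [A_n \cos(n \tau) + B_n \sin(n \tau)] \sin(nx)$
From $y(x,0) = 2 \sin(x)$: $A_1=2$. From $y_{\tau}(x,0) = 4 \sin(4 x)$, using $y_{\tau}(x,0) = \sum \omega_n B_n \sin(nx)$ with $\omega_n = n$: $B_4 = 4/4 = 1$.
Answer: $y(x, \tau) = \sin(4 \tau) \sin(4 x) + 2 \sin(x) \cos(\tau)$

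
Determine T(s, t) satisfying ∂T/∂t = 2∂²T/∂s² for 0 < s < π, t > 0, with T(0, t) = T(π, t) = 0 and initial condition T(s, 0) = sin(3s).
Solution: Separating variables: T = Σ c_n exp(-2n²t) sin(ns). From T(s,0) = sin(3s): c_3=1.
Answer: T(s, t) = exp(-18t)sin(3s)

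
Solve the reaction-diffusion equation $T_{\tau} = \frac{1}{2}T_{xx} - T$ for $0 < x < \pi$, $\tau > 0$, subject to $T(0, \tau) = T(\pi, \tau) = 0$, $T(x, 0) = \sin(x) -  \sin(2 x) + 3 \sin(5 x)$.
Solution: Substitute $T = e^{-\tau}u$, i.e. $u = e^{\tau}T$.
By the product rule, $T_{\tau} = e^{-\tau}(u_{\tau} - u)$, $T_{xx} = e^{-\tau}u_{xx}$.
Substituting into the PDE and dividing by $e^{-\tau}$: $u_{\tau} - u = \frac{1}{2}u_{xx} - u$.
The lower-order terms cancel, leaving the standard heat equation $u_{\tau} = \frac{1}{2}u_{xx}$.
Initial data for $u$: $u(x,0) = T(x,0) = \sin(x) - \sin(2 x) + 3 \sin(5 x)$. The boundary conditions carry over: $u(0,\tau) = u(\pi,\tau) = 0$.
Solve for $u$:
  Using separation of variables $u = X(x)G(\tau)$:
  Eigenfunctions: $\sin(nx)$, $n = 1, 2, 3, \ldots$
  General solution: $u(x, \tau) = \sum c_n \sin(nx) e^{-n^2 \tau/2}$
  Matching $u(x,0) = \sin(x) - \sin(2 x) + 3 \sin(5 x)$ term by term: $c_1=1, c_2=-1, c_5=3$.
Hence $u(x,\tau) = - e^{-2 \tau} \sin(2 x) + e^{-\tau/2} \sin(x) + 3 e^{-25 \tau/2} \sin(5 x)$.
Transform back: $T(x,\tau) = e^{-\tau}u(x,\tau)$.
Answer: $T(x, \tau) = - e^{-3 \tau} \sin(2 x) + e^{-3 \tau/2} \sin(x) + 3 e^{-27 \tau/2} \sin(5 x)$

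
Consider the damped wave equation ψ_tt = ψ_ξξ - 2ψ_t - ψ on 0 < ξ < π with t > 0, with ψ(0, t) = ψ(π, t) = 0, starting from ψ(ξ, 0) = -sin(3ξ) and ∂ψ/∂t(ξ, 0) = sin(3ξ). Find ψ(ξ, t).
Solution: Substitute ψ = exp(-t)u.
Then ψ_t = exp(-t)(u_t - u), ψ_tt = exp(-t)(u_tt - 2u_t + u), ψ_ξξ = exp(-t)u_ξξ; substituting and dividing by exp(-t), the lower-order terms cancel: u_tt = u_ξξ (standard wave equation).
Data for u: u(ξ,0) = ψ(ξ,0) = -sin(3ξ); u_t(ξ,0) = ψ_t(ξ,0) + ψ(ξ,0) = 0. The boundary conditions carry over: u(0,t) = u(π,t) = 0.
Separating variables: u = Σ [A_n cos(ω_n t) + B_n sin(ω_n t)] sin(nξ), ω_n = n. From ICs: A_3=-1.
So u(ξ,t) = -sin(3ξ)cos(3t), and ψ(ξ,t) = exp(-t)u(ξ,t).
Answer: ψ(ξ, t) = -exp(-t)sin(3ξ)cos(3t)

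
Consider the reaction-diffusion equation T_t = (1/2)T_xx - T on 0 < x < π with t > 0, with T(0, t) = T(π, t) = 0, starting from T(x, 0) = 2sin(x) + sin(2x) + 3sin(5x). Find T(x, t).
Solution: Substitute T = exp(-t)u.
Then T_t = exp(-t)(u_t - u), T_xx = exp(-t)u_xx; substituting and dividing by exp(-t), the lower-order terms cancel: u_t = (1/2)u_xx (standard heat equation).
Data for u: u(x,0) = T(x,0) = 2sin(x) + sin(2x) + 3sin(5x). The boundary conditions carry over: u(0,t) = u(π,t) = 0.
Separating variables: u = Σ c_n exp(-n²t/2) sin(nx). From u(x,0) = 2sin(x) + sin(2x) + 3sin(5x): c_1=2, c_2=1, c_5=3.
So u(x,t) = exp(-2t)sin(2x) + 2exp(-t/2)sin(x) + 3exp(-25t/2)sin(5x), and T(x,t) = exp(-t)u(x,t).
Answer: T(x, t) = exp(-3t)sin(2x) + 2exp(-3t/2)sin(x) + 3exp(-27t/2)sin(5x)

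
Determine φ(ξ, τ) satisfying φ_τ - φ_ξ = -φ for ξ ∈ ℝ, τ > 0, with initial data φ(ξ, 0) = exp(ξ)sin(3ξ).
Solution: Substitute φ = exp(ξ)u.
Then φ_ξ = exp(ξ)(u_ξ + u), φ_τ = exp(ξ)u_τ; substituting and dividing by exp(ξ), the lower-order terms cancel: u_τ - u_ξ = 0 (standard advection equation).
Data for u: u(ξ,0) = exp(-ξ)φ(ξ,0) = sin(3ξ).
By characteristics (dξ/dτ = -1), u(ξ,τ) = f(ξ + τ) with f = u(·, 0).
So u(ξ,τ) = sin(3ξ + 3τ), and φ(ξ,τ) = exp(ξ)u(ξ,τ).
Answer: φ(ξ, τ) = exp(ξ)sin(3ξ + 3τ)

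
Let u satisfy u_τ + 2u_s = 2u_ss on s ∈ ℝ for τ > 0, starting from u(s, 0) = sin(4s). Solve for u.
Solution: Moving frame: η = s - 2τ, σ = τ, u = w(η,σ), so u_τ = w_σ - 2w_η and u_ss = w_ηη.
Hence u_τ + 2u_s = w_σ and the PDE becomes the heat equation w_σ = 2w_ηη on η ∈ ℝ.
Initial data: w(η,0) = u(η,0) = sin(4η). Each mode sin(nη) decays as exp(-2n²σ) on ℝ, so w(η,σ) = Σ c_n exp(-2n²σ) sin(nη) with c_4=1: w(η,σ) = exp(-32σ)sin(4η).
Substituting back: u(s,τ) = w(s - 2τ, τ).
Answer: u(s, τ) = exp(-32τ)sin(4s - 8τ)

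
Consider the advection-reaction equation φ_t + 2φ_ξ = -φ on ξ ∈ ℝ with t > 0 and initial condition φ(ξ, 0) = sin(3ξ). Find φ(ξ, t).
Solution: Substitute φ = exp(-t)u.
Then φ_t = exp(-t)(u_t - u), φ_ξ = exp(-t)u_ξ; substituting and dividing by exp(-t), the lower-order terms cancel: u_t + 2u_ξ = 0 (standard advection equation).
Data for u: u(ξ,0) = φ(ξ,0) = sin(3ξ).
By characteristics (dξ/dt = 2), u(ξ,t) = f(ξ - 2t) with f = u(·, 0).
So u(ξ,t) = -sin(6t - 3ξ), and φ(ξ,t) = exp(-t)u(ξ,t).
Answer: φ(ξ, t) = -exp(-t)sin(6t - 3ξ)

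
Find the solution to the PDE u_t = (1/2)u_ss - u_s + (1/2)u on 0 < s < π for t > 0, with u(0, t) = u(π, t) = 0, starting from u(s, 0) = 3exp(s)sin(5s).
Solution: Substitute u = exp(s)w, i.e. w = exp(-s)u.
By the product rule, u_s = exp(s)(w_s + w), u_ss = exp(s)(w_ss + 2w_s + w), u_t = exp(s)w_t.
Substituting into the PDE and dividing by exp(s): w_t = (1/2)(w_ss + 2w_s + w) - (w_s + w) + (1/2)w.
The lower-order terms cancel, leaving the standard heat equation w_t = (1/2)w_ss.
Initial data for w: w(s,0) = exp(-s)u(s,0) = 3sin(5s). The boundary conditions carry over: w(0,t) = w(π,t) = 0.
Solve for w:
  Using separation of variables w = X(s)T(t):
  Eigenfunctions: sin(ns), n = 1, 2, 3, ...
  General solution: w(s, t) = Σ c_n sin(ns) exp(-n² t/2)
  Matching w(s,0) = 3sin(5s) term by term: c_5=3.
Hence w(s,t) = 3exp(-25t/2)sin(5s).
Transform back: u(s,t) = exp(s)w(s,t).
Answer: u(s, t) = 3exp(s)exp(-25t/2)sin(5s)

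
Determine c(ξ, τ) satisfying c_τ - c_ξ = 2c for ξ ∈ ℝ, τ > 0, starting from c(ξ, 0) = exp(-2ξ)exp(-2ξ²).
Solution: Substitute c = exp(-2ξ)u, i.e. u = exp(2ξ)c.
By the product rule, c_ξ = exp(-2ξ)(u_ξ - 2u), c_τ = exp(-2ξ)u_τ.
Substituting into the PDE and dividing by exp(-2ξ): u_τ - (u_ξ - 2u) = 2u.
The lower-order terms cancel, leaving the standard advection equation u_τ - u_ξ = 0.
Initial data for u: u(ξ,0) = exp(2ξ)c(ξ,0) = exp(-2ξ²).
Solve for u:
  By method of characteristics (waves move left with speed 1):
  Along characteristics ξ + τ = const, u is constant, so u(ξ,τ) = f(ξ + τ) with f = u(·, 0).
Hence u(ξ,τ) = exp(-2(ξ + τ)²).
Transform back: c(ξ,τ) = exp(-2ξ)u(ξ,τ).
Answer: c(ξ, τ) = exp(-2ξ)exp(-2(ξ + τ)²)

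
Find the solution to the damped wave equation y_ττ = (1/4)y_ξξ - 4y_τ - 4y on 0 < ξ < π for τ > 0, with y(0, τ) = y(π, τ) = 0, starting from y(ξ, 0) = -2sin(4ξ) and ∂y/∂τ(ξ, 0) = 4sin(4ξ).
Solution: Substitute y = exp(-2τ)u.
Then y_τ = exp(-2τ)(u_τ - 2u), y_ττ = exp(-2τ)(u_ττ - 4u_τ + 4u), y_ξξ = exp(-2τ)u_ξξ; substituting and dividing by exp(-2τ), the lower-order terms cancel: u_ττ = (1/4)u_ξξ (standard wave equation).
Data for u: u(ξ,0) = y(ξ,0) = -2sin(4ξ); u_τ(ξ,0) = y_τ(ξ,0) + 2y(ξ,0) = 0. The boundary conditions carry over: u(0,τ) = u(π,τ) = 0.
Separating variables: u = Σ [A_n cos(ω_n τ) + B_n sin(ω_n τ)] sin(nξ), ω_n = n/2. From ICs: A_4=-2.
So u(ξ,τ) = -2sin(4ξ)cos(2τ), and y(ξ,τ) = exp(-2τ)u(ξ,τ).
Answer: y(ξ, τ) = -2exp(-2τ)sin(4ξ)cos(2τ)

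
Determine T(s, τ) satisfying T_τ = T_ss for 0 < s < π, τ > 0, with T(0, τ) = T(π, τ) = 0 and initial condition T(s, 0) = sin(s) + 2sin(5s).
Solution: Using separation of variables T = X(s)G(τ):
Eigenfunctions: sin(ns), n = 1, 2, 3, ...
General solution: T(s, τ) = Σ c_n sin(ns) exp(-n² τ)
Matching T(s,0) = sin(s) + 2sin(5s) term by term: c_1=1, c_5=2.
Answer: T(s, τ) = exp(-τ)sin(s) + 2exp(-25τ)sin(5s)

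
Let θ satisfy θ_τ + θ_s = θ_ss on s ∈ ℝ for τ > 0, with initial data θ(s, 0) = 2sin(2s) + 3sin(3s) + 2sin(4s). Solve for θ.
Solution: Moving frame: η = s - τ, σ = τ, θ = u(η,σ), so θ_τ = u_σ - u_η and θ_ss = u_ηη.
Hence θ_τ + θ_s = u_σ and the PDE becomes the heat equation u_σ = u_ηη on η ∈ ℝ.
Initial data: u(η,0) = θ(η,0) = 2sin(2η) + 3sin(3η) + 2sin(4η). Each mode sin(nη) decays as exp(-n²σ) on ℝ, so u(η,σ) = Σ c_n exp(-n²σ) sin(nη) with c_2=2, c_3=3, c_4=2: u(η,σ) = 2exp(-4σ)sin(2η) + 3exp(-9σ)sin(3η) + 2exp(-16σ)sin(4η).
Substituting back: θ(s,τ) = u(s - τ, τ).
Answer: θ(s, τ) = 2exp(-4τ)sin(2s - 2τ) + 3exp(-9τ)sin(3s - 3τ) + 2exp(-16τ)sin(4s - 4τ)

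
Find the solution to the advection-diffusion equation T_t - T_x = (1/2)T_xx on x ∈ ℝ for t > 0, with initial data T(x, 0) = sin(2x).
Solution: Change to a moving frame: let η = x + t, σ = t and write T(x,t) = u(η,σ).
By the chain rule T_t = u_σ + u_η, T_x = u_η, T_xx = u_ηη.
Then T_t - T_x = u_σ: the advection term cancels and the PDE becomes the heat equation u_σ = (1/2)u_ηη on η ∈ ℝ.
Initial data: u(η,0) = T(η,0) = sin(2η).
On η ∈ ℝ each mode satisfies (sin(nη))″ = -n² sin(nη), so exp(-n²σ/2) sin(nη) solves the heat equation; by superposition u(η,σ) = Σ c_n exp(-n²σ/2) sin(nη).
Reading off the coefficients: c_2=1, so u(η,σ) = exp(-2σ)sin(2η).
Substituting back η = x + t, σ = t: T(x,t) = u(x + t, t).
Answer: T(x, t) = exp(-2t)sin(2t + 2x)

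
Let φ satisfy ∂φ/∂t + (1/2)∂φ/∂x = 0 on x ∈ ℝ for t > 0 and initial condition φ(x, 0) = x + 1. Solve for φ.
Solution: By characteristics (dx/dt = 1/2), φ(x,t) = f(x - (1/2)t) with f = φ(·, 0).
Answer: φ(x, t) = -(1/2)t + x + 1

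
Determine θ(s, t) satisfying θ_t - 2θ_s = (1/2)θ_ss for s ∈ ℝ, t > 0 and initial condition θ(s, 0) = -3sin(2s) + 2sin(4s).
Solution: Moving frame: η = s + 2t, σ = t, θ = u(η,σ), so θ_t = u_σ + 2u_η and θ_ss = u_ηη.
Hence θ_t - 2θ_s = u_σ and the PDE becomes the heat equation u_σ = (1/2)u_ηη on η ∈ ℝ.
Initial data: u(η,0) = θ(η,0) = -3sin(2η) + 2sin(4η). Each mode sin(nη) decays as exp(-n²σ/2) on ℝ, so u(η,σ) = Σ c_n exp(-n²σ/2) sin(nη) with c_2=-3, c_4=2: u(η,σ) = -3exp(-2σ)sin(2η) + 2exp(-8σ)sin(4η).
Substituting back: θ(s,t) = u(s + 2t, t).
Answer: θ(s, t) = -3exp(-2t)sin(2s + 4t) + 2exp(-8t)sin(4s + 8t)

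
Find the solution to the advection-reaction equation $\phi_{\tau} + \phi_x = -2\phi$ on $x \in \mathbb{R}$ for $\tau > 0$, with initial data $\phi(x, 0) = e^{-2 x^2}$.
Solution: Substitute $\phi = e^{-2\tau}u$, i.e. $u = e^{2\tau}\phi$.
By the product rule, $\phi_{\tau} = e^{-2\tau}(u_{\tau} - 2u)$, $\phi_x = e^{-2\tau}u_x$.
Substituting into the PDE and dividing by $e^{-2\tau}$: $u_{\tau} - 2u + u_x = -2u$.
The lower-order terms cancel, leaving the standard advection equation $u_{\tau} + u_x = 0$.
Initial data for $u$: $u(x,0) = \phi(x,0) = e^{-2 x^2}$.
Solve for $u$:
  By method of characteristics (waves move right with speed 1):
  Along characteristics $x - \tau =$ const, $u$ is constant, so $u(x,\tau) = f(x - \tau)$ with $f = u( \cdot , 0)$.
Hence $u(x,\tau) = e^{-2 (x - \tau)^2}$.
Transform back: $\phi(x,\tau) = e^{-2\tau}u(x,\tau)$.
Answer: $\phi(x, \tau) = e^{-2 \tau} e^{-2 (-\tau + x)^2}$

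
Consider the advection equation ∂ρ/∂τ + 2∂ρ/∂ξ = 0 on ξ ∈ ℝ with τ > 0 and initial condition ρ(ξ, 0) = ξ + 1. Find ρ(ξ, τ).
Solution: By characteristics (dξ/dτ = 2), ρ(ξ,τ) = f(ξ - 2τ) with f = ρ(·, 0).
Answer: ρ(ξ, τ) = ξ - 2τ + 1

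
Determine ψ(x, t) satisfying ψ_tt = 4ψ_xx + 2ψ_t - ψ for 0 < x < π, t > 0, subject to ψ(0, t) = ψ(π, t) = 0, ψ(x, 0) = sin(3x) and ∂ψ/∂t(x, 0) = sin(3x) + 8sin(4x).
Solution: Substitute ψ = exp(t)u.
Then ψ_t = exp(t)(u_t + u), ψ_tt = exp(t)(u_tt + 2u_t + u), ψ_xx = exp(t)u_xx; substituting and dividing by exp(t), the lower-order terms cancel: u_tt = 4u_xx (standard wave equation).
Data for u: u(x,0) = ψ(x,0) = sin(3x); u_t(x,0) = ψ_t(x,0) - ψ(x,0) = 8sin(4x). The boundary conditions carry over: u(0,t) = u(π,t) = 0.
Separating variables: u = Σ [A_n cos(ω_n t) + B_n sin(ω_n t)] sin(nx), ω_n = 2n. From ICs (B_n = velocity coefficient / ω_n): A_3=1, B_4=1.
So u(x,t) = sin(8t)sin(4x) + sin(3x)cos(6t), and ψ(x,t) = exp(t)u(x,t).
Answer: ψ(x, t) = exp(t)sin(8t)sin(4x) + exp(t)sin(3x)cos(6t)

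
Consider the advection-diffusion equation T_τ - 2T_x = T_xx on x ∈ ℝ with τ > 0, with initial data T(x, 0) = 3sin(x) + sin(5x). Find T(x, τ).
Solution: Moving frame: η = x + 2τ, σ = τ, T = u(η,σ), so T_τ = u_σ + 2u_η and T_xx = u_ηη.
Hence T_τ - 2T_x = u_σ and the PDE becomes the heat equation u_σ = u_ηη on η ∈ ℝ.
Initial data: u(η,0) = T(η,0) = 3sin(η) + sin(5η). Each mode sin(nη) decays as exp(-n²σ) on ℝ, so u(η,σ) = Σ c_n exp(-n²σ) sin(nη) with c_1=3, c_5=1: u(η,σ) = 3exp(-σ)sin(η) + exp(-25σ)sin(5η).
Substituting back: T(x,τ) = u(x + 2τ, τ).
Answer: T(x, τ) = 3exp(-τ)sin(x + 2τ) + exp(-25τ)sin(5x + 10τ)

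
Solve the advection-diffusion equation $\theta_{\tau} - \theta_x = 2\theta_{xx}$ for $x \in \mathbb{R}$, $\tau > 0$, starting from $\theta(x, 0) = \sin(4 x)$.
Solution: Moving frame: $\eta = x + \tau$, $\sigma = \tau$, $\theta = u(\eta,\sigma)$, so $\theta_{\tau} = u_{\sigma} + u_{\eta}$ and $\theta_{xx} = u_{\eta\eta}$.
Hence $\theta_{\tau} - \theta_x = u_{\sigma}$ and the PDE becomes the heat equation $u_{\sigma} = 2u_{\eta\eta}$ on $\eta \in \mathbb{R}$.
Initial data: $u(\eta,0) = \theta(\eta,0) = \sin(4 \eta)$. Each mode $\sin(n\eta)$ decays as $e^{-2n^2\sigma}$ on $\mathbb{R}$, so $u(\eta,\sigma) = \sum c_n e^{-2n^2\sigma} \sin(n\eta)$ with $c_4=1$: $u(\eta,\sigma) = e^{-32 \sigma} \sin(4 \eta)$.
Substituting back: $\theta(x,\tau) = u(x + \tau, \tau)$.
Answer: $\theta(x, \tau) = e^{-32 \tau} \sin(4 \tau + 4 x)$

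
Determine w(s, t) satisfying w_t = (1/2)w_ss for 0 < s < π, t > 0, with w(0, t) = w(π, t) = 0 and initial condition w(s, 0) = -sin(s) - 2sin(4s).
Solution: Separating variables: w = Σ c_n exp(-n²t/2) sin(ns). From w(s,0) = -sin(s) - 2sin(4s): c_1=-1, c_4=-2.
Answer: w(s, t) = -2exp(-8t)sin(4s) - exp(-t/2)sin(s)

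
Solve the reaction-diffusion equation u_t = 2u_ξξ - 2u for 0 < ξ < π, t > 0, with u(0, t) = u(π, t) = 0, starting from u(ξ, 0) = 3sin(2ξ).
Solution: Substitute u = exp(-2t)w, i.e. w = exp(2t)u.
By the product rule, u_t = exp(-2t)(w_t - 2w), u_ξξ = exp(-2t)w_ξξ.
Substituting into the PDE and dividing by exp(-2t): w_t - 2w = 2w_ξξ - 2w.
The lower-order terms cancel, leaving the standard heat equation w_t = 2w_ξξ.
Initial data for w: w(ξ,0) = u(ξ,0) = 3sin(2ξ). The boundary conditions carry over: w(0,t) = w(π,t) = 0.
Solve for w:
  Using separation of variables w = X(ξ)T(t):
  Eigenfunctions: sin(nξ), n = 1, 2, 3, ...
  General solution: w(ξ, t) = Σ c_n sin(nξ) exp(-2n² t)
  Matching w(ξ,0) = 3sin(2ξ) term by term: c_2=3.
Hence w(ξ,t) = 3exp(-8t)sin(2ξ).
Transform back: u(ξ,t) = exp(-2t)w(ξ,t).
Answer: u(ξ, t) = 3exp(-10t)sin(2ξ)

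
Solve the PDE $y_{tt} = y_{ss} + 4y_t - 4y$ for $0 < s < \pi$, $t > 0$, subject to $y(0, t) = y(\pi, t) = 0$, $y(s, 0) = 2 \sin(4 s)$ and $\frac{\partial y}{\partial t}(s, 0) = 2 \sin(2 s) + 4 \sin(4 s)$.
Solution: Substitute $y = e^{2t}u$, i.e. $u = e^{-2t}y$.
By the product rule, $y_t = e^{2t}(u_t + 2u)$, $y_{tt} = e^{2t}(u_{tt} + 4u_t + 4u)$, $y_{ss} = e^{2t}u_{ss}$.
Substituting into the PDE and dividing by $e^{2t}$: $u_{tt} + 4u_t + 4u = u_{ss} + 4(u_t + 2u) - 4u$.
The lower-order terms cancel, leaving the standard wave equation $u_{tt} = u_{ss}$.
Initial data for $u$: $u(s,0) = y(s,0) = 2 \sin(4 s)$; $u_t(s,0) = y_t(s,0) - 2y(s,0) = 2 \sin(2 s)$. The boundary conditions carry over: $u(0,t) = u(\pi,t) = 0$.
Solve for $u$:
  Using separation of variables $u = X(s)T(t)$:
  Eigenfunctions: $\sin(ns)$, $n = 1, 2, 3, \ldots$
  General solution: $u(s, t) = \sum [A_n \cos(n t) + B_n \sin(n t)] \sin(ns)$
  From $u(s,0) = 2 \sin(4 s)$: $A_4=2$. From $u_t(s,0) = 2 \sin(2 s)$, using $u_t(s,0) = \sum \omega_n B_n \sin(ns)$ with $\omega_n = n$: $B_2 = 2/2 = 1$.
Hence $u(s,t) = \sin(2 s) \sin(2 t) + 2 \sin(4 s) \cos(4 t)$.
Transform back: $y(s,t) = e^{2t}u(s,t)$.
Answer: $y(s, t) = e^{2 t} \sin(2 s) \sin(2 t) + 2 e^{2 t} \sin(4 s) \cos(4 t)$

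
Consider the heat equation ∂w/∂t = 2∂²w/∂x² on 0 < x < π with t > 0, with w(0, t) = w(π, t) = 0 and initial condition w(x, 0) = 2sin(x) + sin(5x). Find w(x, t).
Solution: Separating variables: w = Σ c_n exp(-2n²t) sin(nx). From w(x,0) = 2sin(x) + sin(5x): c_1=2, c_5=1.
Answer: w(x, t) = 2exp(-2t)sin(x) + exp(-50t)sin(5x)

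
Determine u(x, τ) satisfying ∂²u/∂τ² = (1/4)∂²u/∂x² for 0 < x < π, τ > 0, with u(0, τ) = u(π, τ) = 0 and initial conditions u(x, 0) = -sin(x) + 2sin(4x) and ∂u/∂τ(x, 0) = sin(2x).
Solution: Using separation of variables u = X(x)T(τ):
Eigenfunctions: sin(nx), n = 1, 2, 3, ...
General solution: u(x, τ) = Σ [A_n cos(n τ/2) + B_n sin(n τ/2)] sin(nx)
From u(x,0) = -sin(x) + 2sin(4x): A_1=-1, A_4=2. From u_τ(x,0) = sin(2x), using u_τ(x,0) = Σ ω_n B_n sin(nx) with ω_n = n/2: B_2 = 1/1 = 1.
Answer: u(x, τ) = -sin(x)cos(τ/2) + sin(2x)sin(τ) + 2sin(4x)cos(2τ)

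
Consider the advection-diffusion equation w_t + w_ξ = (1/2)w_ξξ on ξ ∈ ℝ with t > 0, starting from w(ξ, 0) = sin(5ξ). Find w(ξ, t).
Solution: Moving frame: η = ξ - t, σ = t, w = u(η,σ), so w_t = u_σ - u_η and w_ξξ = u_ηη.
Hence w_t + w_ξ = u_σ and the PDE becomes the heat equation u_σ = (1/2)u_ηη on η ∈ ℝ.
Initial data: u(η,0) = w(η,0) = sin(5η). Each mode sin(nη) decays as exp(-n²σ/2) on ℝ, so u(η,σ) = Σ c_n exp(-n²σ/2) sin(nη) with c_5=1: u(η,σ) = exp(-25σ/2)sin(5η).
Substituting back: w(ξ,t) = u(ξ - t, t).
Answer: w(ξ, t) = -exp(-25t/2)sin(5t - 5ξ)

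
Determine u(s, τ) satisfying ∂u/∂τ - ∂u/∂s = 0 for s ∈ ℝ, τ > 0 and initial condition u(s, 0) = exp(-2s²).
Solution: By characteristics (ds/dτ = -1), u(s,τ) = f(s + τ) with f = u(·, 0).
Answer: u(s, τ) = exp(-2(s + τ)²)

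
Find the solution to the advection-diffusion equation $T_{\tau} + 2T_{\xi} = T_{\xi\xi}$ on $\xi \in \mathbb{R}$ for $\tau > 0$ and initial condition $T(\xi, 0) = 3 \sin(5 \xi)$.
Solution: Moving frame: $\eta = \xi - 2\tau$, $\sigma = \tau$, $T = u(\eta,\sigma)$, so $T_{\tau} = u_{\sigma} - 2u_{\eta}$ and $T_{\xi\xi} = u_{\eta\eta}$.
Hence $T_{\tau} + 2T_{\xi} = u_{\sigma}$ and the PDE becomes the heat equation $u_{\sigma} = u_{\eta\eta}$ on $\eta \in \mathbb{R}$.
Initial data: $u(\eta,0) = T(\eta,0) = 3 \sin(5 \eta)$. Each mode $\sin(n\eta)$ decays as $e^{-n^2\sigma}$ on $\mathbb{R}$, so $u(\eta,\sigma) = \sum c_n e^{-n^2\sigma} \sin(n\eta)$ with $c_5=3$: $u(\eta,\sigma) = 3 e^{-25 \sigma} \sin(5 \eta)$.
Substituting back: $T(\xi,\tau) = u(\xi - 2\tau, \tau)$.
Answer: $T(\xi, \tau) = -3 e^{-25 \tau} \sin(10 \tau - 5 \xi)$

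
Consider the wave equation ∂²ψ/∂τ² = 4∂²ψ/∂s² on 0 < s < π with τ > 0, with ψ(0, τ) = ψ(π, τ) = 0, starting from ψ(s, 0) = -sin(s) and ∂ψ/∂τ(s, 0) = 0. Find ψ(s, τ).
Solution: Using separation of variables ψ = X(s)T(τ):
Eigenfunctions: sin(ns), n = 1, 2, 3, ...
General solution: ψ(s, τ) = Σ [A_n cos(2n τ) + B_n sin(2n τ)] sin(ns)
From ψ(s,0) = -sin(s): A_1=-1. From ψ_τ(s,0) = 0: all B_n = 0.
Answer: ψ(s, τ) = -sin(s)cos(2τ)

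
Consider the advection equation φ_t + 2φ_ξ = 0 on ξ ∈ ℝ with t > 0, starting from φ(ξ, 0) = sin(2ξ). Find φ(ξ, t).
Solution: By characteristics (dξ/dt = 2), φ(ξ,t) = f(ξ - 2t) with f = φ(·, 0).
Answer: φ(ξ, t) = -sin(4t - 2ξ)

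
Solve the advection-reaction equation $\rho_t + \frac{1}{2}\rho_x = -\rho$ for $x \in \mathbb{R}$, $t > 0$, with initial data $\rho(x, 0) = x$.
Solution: Substitute $\rho = e^{-t}u$, i.e. $u = e^{t}\rho$.
By the product rule, $\rho_t = e^{-t}(u_t - u)$, $\rho_x = e^{-t}u_x$.
Substituting into the PDE and dividing by $e^{-t}$: $u_t - u + \frac{1}{2}u_x = -u$.
The lower-order terms cancel, leaving the standard advection equation $u_t + \frac{1}{2}u_x = 0$.
Initial data for $u$: $u(x,0) = \rho(x,0) = x$.
Solve for $u$:
  By method of characteristics (waves move right with speed 1/2):
  Along characteristics $x - \frac{1}{2}t =$ const, $u$ is constant, so $u(x,t) = f(x - \frac{1}{2}t)$ with $f = u( \cdot , 0)$.
Hence $u(x,t) = -\frac{1}{2} t + x$.
Transform back: $\rho(x,t) = e^{-t}u(x,t)$.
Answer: $\rho(x, t) = -\frac{1}{2} t e^{-t} + x e^{-t}$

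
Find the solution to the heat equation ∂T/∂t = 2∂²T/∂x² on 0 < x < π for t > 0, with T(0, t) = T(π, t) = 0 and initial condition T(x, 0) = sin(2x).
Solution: Using separation of variables T = X(x)G(t):
Eigenfunctions: sin(nx), n = 1, 2, 3, ...
General solution: T(x, t) = Σ c_n sin(nx) exp(-2n² t)
Matching T(x,0) = sin(2x) term by term: c_2=1.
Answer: T(x, t) = exp(-8t)sin(2x)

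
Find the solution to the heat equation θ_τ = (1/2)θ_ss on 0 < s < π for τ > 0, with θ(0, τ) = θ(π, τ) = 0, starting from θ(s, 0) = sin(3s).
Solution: Using separation of variables θ = X(s)G(τ):
Eigenfunctions: sin(ns), n = 1, 2, 3, ...
General solution: θ(s, τ) = Σ c_n sin(ns) exp(-n² τ/2)
Matching θ(s,0) = sin(3s) term by term: c_3=1.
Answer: θ(s, τ) = exp(-9τ/2)sin(3s)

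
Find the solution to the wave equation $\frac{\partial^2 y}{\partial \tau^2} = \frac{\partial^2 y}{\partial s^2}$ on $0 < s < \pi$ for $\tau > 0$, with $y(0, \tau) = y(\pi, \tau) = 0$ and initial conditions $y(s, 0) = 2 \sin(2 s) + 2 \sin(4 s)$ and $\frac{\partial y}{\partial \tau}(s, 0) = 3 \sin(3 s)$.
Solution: Separating variables: $y = \sum [A_n \cos(\omega_n \tau) + B_n \sin(\omega_n \tau)] \sin(ns)$, $\omega_n = n$. From ICs ($B_n$ = velocity coefficient / $\omega_n$): $A_2=2, A_4=2, B_3=1$.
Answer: $y(s, \tau) = \sin(3 \tau) \sin(3 s) + 2 \sin(2 s) \cos(2 \tau) + 2 \sin(4 s) \cos(4 \tau)$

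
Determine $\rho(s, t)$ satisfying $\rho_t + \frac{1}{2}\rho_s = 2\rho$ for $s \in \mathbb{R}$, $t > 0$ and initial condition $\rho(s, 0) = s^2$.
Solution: Substitute $\rho = e^{2t}u$.
Then $\rho_t = e^{2t}(u_t + 2u)$, $\rho_s = e^{2t}u_s$; substituting and dividing by $e^{2t}$, the lower-order terms cancel: $u_t + \frac{1}{2}u_s = 0$ (standard advection equation).
Data for $u$: $u(s,0) = \rho(s,0) = s^2$.
By characteristics ($ds/dt = 1/2$), $u(s,t) = f(s - \frac{1}{2}t)$ with $f = u( \cdot , 0)$.
So $u(s,t) = s^2 - s t + \frac{1}{4} t^2$, and $\rho(s,t) = e^{2t}u(s,t)$.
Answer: $\rho(s, t) = s^2 e^{2 t} -  s t e^{2 t} + \frac{1}{4} t^2 e^{2 t}$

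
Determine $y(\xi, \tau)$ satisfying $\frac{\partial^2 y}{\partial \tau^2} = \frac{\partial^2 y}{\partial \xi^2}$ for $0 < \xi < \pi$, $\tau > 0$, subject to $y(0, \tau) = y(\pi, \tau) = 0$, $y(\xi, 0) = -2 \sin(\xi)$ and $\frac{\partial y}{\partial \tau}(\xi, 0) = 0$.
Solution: Separating variables: $y = \sum [A_n \cos(\omega_n \tau) + B_n \sin(\omega_n \tau)] \sin(n\xi)$, $\omega_n = n$. From ICs: $A_1=-2$.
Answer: $y(\xi, \tau) = -2 \sin(\xi) \cos(\tau)$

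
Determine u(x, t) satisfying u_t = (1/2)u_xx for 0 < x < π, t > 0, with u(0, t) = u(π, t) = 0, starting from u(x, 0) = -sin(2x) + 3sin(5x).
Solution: Using separation of variables u = X(x)T(t):
Eigenfunctions: sin(nx), n = 1, 2, 3, ...
General solution: u(x, t) = Σ c_n sin(nx) exp(-n² t/2)
Matching u(x,0) = -sin(2x) + 3sin(5x) term by term: c_2=-1, c_5=3.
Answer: u(x, t) = -exp(-2t)sin(2x) + 3exp(-25t/2)sin(5x)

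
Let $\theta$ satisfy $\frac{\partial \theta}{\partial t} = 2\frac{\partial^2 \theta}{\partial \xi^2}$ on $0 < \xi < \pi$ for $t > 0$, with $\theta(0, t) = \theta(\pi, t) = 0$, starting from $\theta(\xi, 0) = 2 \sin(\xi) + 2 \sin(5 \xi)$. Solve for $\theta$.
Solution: Using separation of variables $\theta = X(\xi)G(t)$:
Eigenfunctions: $\sin(n\xi)$, $n = 1, 2, 3, \ldots$
General solution: $\theta(\xi, t) = \sum c_n \sin(n\xi) e^{-2n^2 t}$
Matching $\theta(\xi,0) = 2 \sin(\xi) + 2 \sin(5 \xi)$ term by term: $c_1=2, c_5=2$.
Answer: $\theta(\xi, t) = 2 e^{-2 t} \sin(\xi) + 2 e^{-50 t} \sin(5 \xi)$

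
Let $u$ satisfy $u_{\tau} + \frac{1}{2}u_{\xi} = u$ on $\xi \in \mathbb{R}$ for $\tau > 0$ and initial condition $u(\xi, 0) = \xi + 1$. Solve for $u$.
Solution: Substitute $u = e^{\tau}w$.
Then $u_{\tau} = e^{\tau}(w_{\tau} + w)$, $u_{\xi} = e^{\tau}w_{\xi}$; substituting and dividing by $e^{\tau}$, the lower-order terms cancel: $w_{\tau} + \frac{1}{2}w_{\xi} = 0$ (standard advection equation).
Data for $w$: $w(\xi,0) = u(\xi,0) = \xi + 1$.
By characteristics ($d\xi/d\tau = 1/2$), $w(\xi,\tau) = f(\xi - \frac{1}{2}\tau)$ with $f = w( \cdot , 0)$.
So $w(\xi,\tau) = \xi - \frac{1}{2} \tau + 1$, and $u(\xi,\tau) = e^{\tau}w(\xi,\tau)$.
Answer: $u(\xi, \tau) = -\frac{1}{2} \tau e^{\tau} + \xi e^{\tau} + e^{\tau}$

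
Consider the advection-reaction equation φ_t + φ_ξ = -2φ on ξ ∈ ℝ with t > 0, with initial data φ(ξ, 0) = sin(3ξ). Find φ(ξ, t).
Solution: Substitute φ = exp(-2t)u, i.e. u = exp(2t)φ.
By the product rule, φ_t = exp(-2t)(u_t - 2u), φ_ξ = exp(-2t)u_ξ.
Substituting into the PDE and dividing by exp(-2t): u_t - 2u + u_ξ = -2u.
The lower-order terms cancel, leaving the standard advection equation u_t + u_ξ = 0.
Initial data for u: u(ξ,0) = φ(ξ,0) = sin(3ξ).
Solve for u:
  By method of characteristics (waves move right with speed 1):
  Along characteristics ξ - t = const, u is constant, so u(ξ,t) = f(ξ - t) with f = u(·, 0).
Hence u(ξ,t) = -sin(3t - 3ξ).
Transform back: φ(ξ,t) = exp(-2t)u(ξ,t).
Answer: φ(ξ, t) = -exp(-2t)sin(3t - 3ξ)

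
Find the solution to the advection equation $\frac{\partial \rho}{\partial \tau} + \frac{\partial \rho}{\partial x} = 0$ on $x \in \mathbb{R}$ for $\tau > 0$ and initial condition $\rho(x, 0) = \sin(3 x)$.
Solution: By method of characteristics (waves move right with speed 1):
Along characteristics $x - \tau =$ const, $\rho$ is constant, so $\rho(x,\tau) = f(x - \tau)$ with $f = \rho( \cdot , 0)$.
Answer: $\rho(x, \tau) = - \sin(3 \tau - 3 x)$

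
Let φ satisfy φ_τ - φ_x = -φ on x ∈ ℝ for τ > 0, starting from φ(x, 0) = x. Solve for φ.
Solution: Substitute φ = exp(-τ)u.
Then φ_τ = exp(-τ)(u_τ - u), φ_x = exp(-τ)u_x; substituting and dividing by exp(-τ), the lower-order terms cancel: u_τ - u_x = 0 (standard advection equation).
Data for u: u(x,0) = φ(x,0) = x.
By characteristics (dx/dτ = -1), u(x,τ) = f(x + τ) with f = u(·, 0).
So u(x,τ) = x + τ, and φ(x,τ) = exp(-τ)u(x,τ).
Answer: φ(x, τ) = xexp(-τ) + τexp(-τ)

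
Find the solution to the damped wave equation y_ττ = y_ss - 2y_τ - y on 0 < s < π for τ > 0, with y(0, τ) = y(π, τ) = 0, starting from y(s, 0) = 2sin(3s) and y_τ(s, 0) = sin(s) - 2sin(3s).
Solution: Substitute y = exp(-τ)u, i.e. u = exp(τ)y.
By the product rule, y_τ = exp(-τ)(u_τ - u), y_ττ = exp(-τ)(u_ττ - 2u_τ + u), y_ss = exp(-τ)u_ss.
Substituting into the PDE and dividing by exp(-τ): u_ττ - 2u_τ + u = u_ss - 2(u_τ - u) - u.
The lower-order terms cancel, leaving the standard wave equation u_ττ = u_ss.
Initial data for u: u(s,0) = y(s,0) = 2sin(3s); u_τ(s,0) = y_τ(s,0) + y(s,0) = sin(s). The boundary conditions carry over: u(0,τ) = u(π,τ) = 0.
Solve for u:
  Using separation of variables u = X(s)T(τ):
  Eigenfunctions: sin(ns), n = 1, 2, 3, ...
  General solution: u(s, τ) = Σ [A_n cos(n τ) + B_n sin(n τ)] sin(ns)
  From u(s,0) = 2sin(3s): A_3=2. From u_τ(s,0) = sin(s), using u_τ(s,0) = Σ ω_n B_n sin(ns) with ω_n = n: B_1 = 1/1 = 1.
Hence u(s,τ) = sin(s)sin(τ) + 2sin(3s)cos(3τ).
Transform back: y(s,τ) = exp(-τ)u(s,τ).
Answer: y(s, τ) = exp(-τ)sin(s)sin(τ) + 2exp(-τ)sin(3s)cos(3τ)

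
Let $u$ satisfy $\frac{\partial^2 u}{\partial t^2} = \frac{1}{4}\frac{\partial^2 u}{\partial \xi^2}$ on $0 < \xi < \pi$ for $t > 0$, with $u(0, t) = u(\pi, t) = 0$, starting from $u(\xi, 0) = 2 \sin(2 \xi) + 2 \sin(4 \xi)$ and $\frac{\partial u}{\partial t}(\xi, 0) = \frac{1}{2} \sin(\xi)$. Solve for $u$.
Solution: Using separation of variables $u = X(\xi)T(t)$:
Eigenfunctions: $\sin(n\xi)$, $n = 1, 2, 3, \ldots$
General solution: $u(\xi, t) = \sum [A_n \cos(n t/2) + B_n \sin(n t/2)] \sin(n\xi)$
From $u(\xi,0) = 2 \sin(2 \xi) + 2 \sin(4 \xi)$: $A_2=2, A_4=2$. From $u_t(\xi,0) = \frac{1}{2} \sin(\xi)$, using $u_t(\xi,0) = \sum \omega_n B_n \sin(n\xi)$ with $\omega_n = n/2$: $B_1 = (1/2)/(1/2) = 1$.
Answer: $u(\xi, t) = \sin(\xi) \sin(t/2) + 2 \sin(2 \xi) \cos(t) + 2 \sin(4 \xi) \cos(2 t)$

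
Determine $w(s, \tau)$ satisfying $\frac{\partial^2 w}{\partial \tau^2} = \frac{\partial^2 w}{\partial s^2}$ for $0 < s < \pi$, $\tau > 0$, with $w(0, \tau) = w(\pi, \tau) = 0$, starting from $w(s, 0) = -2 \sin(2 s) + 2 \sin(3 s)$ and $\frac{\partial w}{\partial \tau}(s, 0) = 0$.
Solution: Separating variables: $w = \sum [A_n \cos(\omega_n \tau) + B_n \sin(\omega_n \tau)] \sin(ns)$, $\omega_n = n$. From ICs: $A_2=-2, A_3=2$.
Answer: $w(s, \tau) = -2 \sin(2 s) \cos(2 \tau) + 2 \sin(3 s) \cos(3 \tau)$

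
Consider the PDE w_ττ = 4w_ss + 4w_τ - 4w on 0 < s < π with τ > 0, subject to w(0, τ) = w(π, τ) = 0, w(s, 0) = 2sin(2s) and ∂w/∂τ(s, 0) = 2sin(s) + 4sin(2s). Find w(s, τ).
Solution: Substitute w = exp(2τ)u, i.e. u = exp(-2τ)w.
By the product rule, w_τ = exp(2τ)(u_τ + 2u), w_ττ = exp(2τ)(u_ττ + 4u_τ + 4u), w_ss = exp(2τ)u_ss.
Substituting into the PDE and dividing by exp(2τ): u_ττ + 4u_τ + 4u = 4u_ss + 4(u_τ + 2u) - 4u.
The lower-order terms cancel, leaving the standard wave equation u_ττ = 4u_ss.
Initial data for u: u(s,0) = w(s,0) = 2sin(2s); u_τ(s,0) = w_τ(s,0) - 2w(s,0) = 2sin(s). The boundary conditions carry over: u(0,τ) = u(π,τ) = 0.
Solve for u:
  Using separation of variables u = X(s)T(τ):
  Eigenfunctions: sin(ns), n = 1, 2, 3, ...
  General solution: u(s, τ) = Σ [A_n cos(2n τ) + B_n sin(2n τ)] sin(ns)
  From u(s,0) = 2sin(2s): A_2=2. From u_τ(s,0) = 2sin(s), using u_τ(s,0) = Σ ω_n B_n sin(ns) with ω_n = 2n: B_1 = 2/2 = 1.
Hence u(s,τ) = sin(s)sin(2τ) + 2sin(2s)cos(4τ).
Transform back: w(s,τ) = exp(2τ)u(s,τ).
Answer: w(s, τ) = exp(2τ)sin(s)sin(2τ) + 2exp(2τ)sin(2s)cos(4τ)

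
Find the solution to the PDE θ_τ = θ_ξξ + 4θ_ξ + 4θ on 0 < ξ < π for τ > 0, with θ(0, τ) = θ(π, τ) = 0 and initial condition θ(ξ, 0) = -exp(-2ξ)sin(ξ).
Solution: Substitute θ = exp(-2ξ)u.
Then θ_ξ = exp(-2ξ)(u_ξ - 2u), θ_ξξ = exp(-2ξ)(u_ξξ - 4u_ξ + 4u), θ_τ = exp(-2ξ)u_τ; substituting and dividing by exp(-2ξ), the lower-order terms cancel: u_τ = u_ξξ (standard heat equation).
Data for u: u(ξ,0) = exp(2ξ)θ(ξ,0) = -sin(ξ). The boundary conditions carry over: u(0,τ) = u(π,τ) = 0.
Separating variables: u = Σ c_n exp(-n²τ) sin(nξ). From u(ξ,0) = -sin(ξ): c_1=-1.
So u(ξ,τ) = -exp(-τ)sin(ξ), and θ(ξ,τ) = exp(-2ξ)u(ξ,τ).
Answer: θ(ξ, τ) = -exp(-2ξ)exp(-τ)sin(ξ)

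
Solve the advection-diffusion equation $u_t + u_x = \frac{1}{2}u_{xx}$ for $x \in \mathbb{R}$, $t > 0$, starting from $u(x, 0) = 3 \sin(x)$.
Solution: Moving frame: $\eta = x - t$, $\sigma = t$, $u = w(\eta,\sigma)$, so $u_t = w_{\sigma} - w_{\eta}$ and $u_{xx} = w_{\eta\eta}$.
Hence $u_t + u_x = w_{\sigma}$ and the PDE becomes the heat equation $w_{\sigma} = \frac{1}{2}w_{\eta\eta}$ on $\eta \in \mathbb{R}$.
Initial data: $w(\eta,0) = u(\eta,0) = 3 \sin(\eta)$. Each mode $\sin(n\eta)$ decays as $e^{-n^2\sigma/2}$ on $\mathbb{R}$, so $w(\eta,\sigma) = \sum c_n e^{-n^2\sigma/2} \sin(n\eta)$ with $c_1=3$: $w(\eta,\sigma) = 3 e^{-\sigma/2} \sin(\eta)$.
Substituting back: $u(x,t) = w(x - t, t)$.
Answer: $u(x, t) = -3 e^{-t/2} \sin(t - x)$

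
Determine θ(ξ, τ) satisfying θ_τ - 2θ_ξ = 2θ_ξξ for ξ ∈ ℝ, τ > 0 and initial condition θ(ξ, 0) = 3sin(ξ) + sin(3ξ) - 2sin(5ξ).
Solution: Moving frame: η = ξ + 2τ, σ = τ, θ = u(η,σ), so θ_τ = u_σ + 2u_η and θ_ξξ = u_ηη.
Hence θ_τ - 2θ_ξ = u_σ and the PDE becomes the heat equation u_σ = 2u_ηη on η ∈ ℝ.
Initial data: u(η,0) = θ(η,0) = 3sin(η) + sin(3η) - 2sin(5η). Each mode sin(nη) decays as exp(-2n²σ) on ℝ, so u(η,σ) = Σ c_n exp(-2n²σ) sin(nη) with c_1=3, c_3=1, c_5=-2: u(η,σ) = 3exp(-2σ)sin(η) + exp(-18σ)sin(3η) - 2exp(-50σ)sin(5η).
Substituting back: θ(ξ,τ) = u(ξ + 2τ, τ).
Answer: θ(ξ, τ) = 3exp(-2τ)sin(ξ + 2τ) + exp(-18τ)sin(3ξ + 6τ) - 2exp(-50τ)sin(5ξ + 10τ)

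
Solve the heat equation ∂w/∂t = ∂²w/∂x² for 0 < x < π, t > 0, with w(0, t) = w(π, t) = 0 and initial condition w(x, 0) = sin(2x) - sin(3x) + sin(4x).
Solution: Separating variables: w = Σ c_n exp(-n²t) sin(nx). From w(x,0) = sin(2x) - sin(3x) + sin(4x): c_2=1, c_3=-1, c_4=1.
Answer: w(x, t) = exp(-4t)sin(2x) - exp(-9t)sin(3x) + exp(-16t)sin(4x)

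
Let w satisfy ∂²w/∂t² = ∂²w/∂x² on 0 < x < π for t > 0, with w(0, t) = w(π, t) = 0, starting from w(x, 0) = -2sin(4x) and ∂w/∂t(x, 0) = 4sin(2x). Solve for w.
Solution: Separating variables: w = Σ [A_n cos(ω_n t) + B_n sin(ω_n t)] sin(nx), ω_n = n. From ICs (B_n = velocity coefficient / ω_n): A_4=-2, B_2=2.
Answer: w(x, t) = 2sin(2t)sin(2x) - 2sin(4x)cos(4t)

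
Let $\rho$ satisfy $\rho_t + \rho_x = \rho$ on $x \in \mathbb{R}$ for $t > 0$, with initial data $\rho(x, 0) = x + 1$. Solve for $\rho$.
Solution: Substitute $\rho = e^{t}u$.
Then $\rho_t = e^{t}(u_t + u)$, $\rho_x = e^{t}u_x$; substituting and dividing by $e^{t}$, the lower-order terms cancel: $u_t + u_x = 0$ (standard advection equation).
Data for $u$: $u(x,0) = \rho(x,0) = x + 1$.
By characteristics ($dx/dt = 1$), $u(x,t) = f(x - t)$ with $f = u( \cdot , 0)$.
So $u(x,t) = - t + x + 1$, and $\rho(x,t) = e^{t}u(x,t)$.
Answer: $\rho(x, t) = - t e^{t} + x e^{t} + e^{t}$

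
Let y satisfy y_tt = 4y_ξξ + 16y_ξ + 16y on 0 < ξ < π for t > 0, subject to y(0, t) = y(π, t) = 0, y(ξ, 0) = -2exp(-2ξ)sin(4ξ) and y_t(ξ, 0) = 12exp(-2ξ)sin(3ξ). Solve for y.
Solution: Substitute y = exp(-2ξ)u, i.e. u = exp(2ξ)y.
By the product rule, y_ξ = exp(-2ξ)(u_ξ - 2u), y_ξξ = exp(-2ξ)(u_ξξ - 4u_ξ + 4u), y_tt = exp(-2ξ)u_tt.
Substituting into the PDE and dividing by exp(-2ξ): u_tt = 4(u_ξξ - 4u_ξ + 4u) + 16(u_ξ - 2u) + 16u.
The lower-order terms cancel, leaving the standard wave equation u_tt = 4u_ξξ.
Initial data for u: u(ξ,0) = exp(2ξ)y(ξ,0) = -2sin(4ξ); u_t(ξ,0) = exp(2ξ)y_t(ξ,0) = 12sin(3ξ). The boundary conditions carry over: u(0,t) = u(π,t) = 0.
Solve for u:
  Using separation of variables u = X(ξ)T(t):
  Eigenfunctions: sin(nξ), n = 1, 2, 3, ...
  General solution: u(ξ, t) = Σ [A_n cos(2n t) + B_n sin(2n t)] sin(nξ)
  From u(ξ,0) = -2sin(4ξ): A_4=-2. From u_t(ξ,0) = 12sin(3ξ), using u_t(ξ,0) = Σ ω_n B_n sin(nξ) with ω_n = 2n: B_3 = 12/6 = 2.
Hence u(ξ,t) = 2sin(6t)sin(3ξ) - 2sin(4ξ)cos(8t).
Transform back: y(ξ,t) = exp(-2ξ)u(ξ,t).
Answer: y(ξ, t) = 2exp(-2ξ)sin(6t)sin(3ξ) - 2exp(-2ξ)sin(4ξ)cos(8t)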